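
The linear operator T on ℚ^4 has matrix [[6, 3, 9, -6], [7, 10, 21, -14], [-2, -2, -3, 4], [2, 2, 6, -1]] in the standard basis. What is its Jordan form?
J = [[3, 1, 0, 0], [0, 3, 0, 0], [0, 0, 3, 0], [0, 0, 0, 3]]

The characteristic polynomial is det(xI - A) = (x - 3)^4, so the eigenvalues are 3 (algebraic multiplicity 4).

For λ = 3: rank(A - 3I) = 1, rank((A - 3I)^2) = 0. The eigenspace has dimension 4 - 1 = 3, so there are 3 Jordan blocks; the rank sequence gives block sizes [2, 1, 1].

Assembling the blocks gives the Jordan form J above.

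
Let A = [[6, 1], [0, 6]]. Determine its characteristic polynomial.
xI - A = [[x - 6, -1], [0, x - 6]].

Expanding det(xI - A) along the first row:
det(xI - A) = + (x - 6)·det([[x - 6]]) - (-1)·det([[0]]).

Evaluating gives χ_A(x) = x^2 - 12x + 36 = (x - 6)^2.

χ_A(x) = (x - 6)^2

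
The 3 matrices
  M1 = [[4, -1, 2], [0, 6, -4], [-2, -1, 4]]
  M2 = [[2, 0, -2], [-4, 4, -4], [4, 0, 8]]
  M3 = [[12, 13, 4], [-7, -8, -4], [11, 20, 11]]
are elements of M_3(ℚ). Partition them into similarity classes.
3 classes: {M1}, {M2}, {M3}

Characteristic polynomials: χ_{M1} = (x - 6)(x - 4)^2, χ_{M2} = (x - 6)(x - 4)^2, χ_{M3} = (x - 5)^3.

{M1}: invariant factors (x - 6)(x - 4)^2.

{M2}: invariant factors x - 4, (x - 6)(x - 4).

{M3}: invariant factors (x - 5)^3.

Matrices are similar if and only if their invariant-factor lists agree; the partition into similarity classes is {M1}, {M2}, {M3}.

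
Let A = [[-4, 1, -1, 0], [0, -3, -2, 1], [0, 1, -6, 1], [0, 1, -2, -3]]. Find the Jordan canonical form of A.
J = [[-4, 1, 0, 0], [0, -4, 0, 0], [0, 0, -4, 1], [0, 0, 0, -4]]

The characteristic polynomial is det(xI - A) = (x + 4)^4, so the eigenvalues are -4 (algebraic multiplicity 4).

For λ = -4: rank(A + 4I) = 2, rank((A + 4I)^2) = 0. The eigenspace has dimension 4 - 2 = 2, so there are 2 Jordan blocks; the rank sequence gives block sizes [2, 2].

Assembling the blocks gives the Jordan form J above.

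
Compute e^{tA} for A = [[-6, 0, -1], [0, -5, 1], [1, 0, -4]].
A has Jordan form J = [[-5, 1, 0], [0, -5, 1], [0, 0, -5]] with A = PJP^{-1}, so e^{tA} = P e^{tJ} P^{-1}.

For a Jordan block J_k(λ), e^{tJ_k(λ)} = e^{λt} · (I + tN + t^2 N^2/2! + ... + t^{k-1} N^{k-1}/(k-1)!) where N is the nilpotent superdiagonal part.

Assembling the blocks and conjugating back gives the entries of e^{tA} as shown above.

e^{tA} = [[(1 - t)*e^{-5*t}, 0, -t*e^{-5*t}], [t^2*e^{-5*t}/2, e^{-5*t}, t*(t + 2)*e^{-5*t}/2], [t*e^{-5*t}, 0, (t + 1)*e^{-5*t}]]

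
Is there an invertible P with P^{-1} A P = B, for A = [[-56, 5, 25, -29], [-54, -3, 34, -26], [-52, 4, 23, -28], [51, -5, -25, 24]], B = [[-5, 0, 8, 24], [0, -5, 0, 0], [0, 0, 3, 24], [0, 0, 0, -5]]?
No.

Both have characteristic polynomial (x - 3)(x + 5)^3, but the minimal polynomial of A is (x - 3)(x + 5)^2 while the minimal polynomial of B is (x - 3)(x + 5). The minimal polynomial is a similarity invariant, so A and B are not similar.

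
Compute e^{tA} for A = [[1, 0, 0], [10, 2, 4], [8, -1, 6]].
A has Jordan form J = [[1, 0, 0], [0, 4, 1], [0, 0, 4]] with A = PJP^{-1}, so e^{tA} = P e^{tJ} P^{-1}.

For a Jordan block J_k(λ), e^{tJ_k(λ)} = e^{λt} · (I + tN + t^2 N^2/2! + ... + t^{k-1} N^{k-1}/(k-1)!) where N is the nilpotent superdiagonal part.

Assembling the blocks and conjugating back gives the entries of e^{tA} as shown above.

e^{tA} = [[e^{t}, 0, 0], [2*(2*t*e^{3*t} + e^{3*t} - 1)*e^{t}, (1 - 2*t)*e^{4*t}, 4*t*e^{4*t}], [2*(t*e^{3*t} + e^{3*t} - 1)*e^{t}, -t*e^{4*t}, (2*t + 1)*e^{4*t}]]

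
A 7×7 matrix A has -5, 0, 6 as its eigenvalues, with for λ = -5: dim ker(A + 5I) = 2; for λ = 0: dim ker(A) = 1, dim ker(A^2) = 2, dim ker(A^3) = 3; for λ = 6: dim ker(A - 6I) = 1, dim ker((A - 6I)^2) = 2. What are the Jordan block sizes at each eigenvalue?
λ = -5: successive nullity increments [2] count blocks of size ≥ k; block sizes are [1, 1].
λ = 0: successive nullity increments [1, 1, 1] count blocks of size ≥ k; block sizes are [3].
λ = 6: successive nullity increments [1, 1] count blocks of size ≥ k; block sizes are [2].

Jordan blocks: (-5, 1), (-5, 1), (0, 3), (6, 2)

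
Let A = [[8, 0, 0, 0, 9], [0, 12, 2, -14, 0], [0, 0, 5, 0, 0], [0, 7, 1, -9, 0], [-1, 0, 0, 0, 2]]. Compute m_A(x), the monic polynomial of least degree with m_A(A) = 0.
m_A(x) = (x - 5)^2(x + 2)

The characteristic polynomial factors as (x - 5)^4(x + 2). The minimal polynomial is ∏(x - λ)^{k_λ} where k_λ is the size of the largest Jordan block at λ.

For λ = -2: rank(A + 2I) = 4, and the largest Jordan block has size 1 (the smallest k with rank((A + 2I)^k) = rank((A + 2I)^(k+1))).
For λ = 5: rank(A - 5I) = 3, and the largest Jordan block has size 2 (the smallest k with rank((A - 5I)^k) = rank((A - 5I)^(k+1))).

So m_A(x) = (x - 5)^2(x + 2).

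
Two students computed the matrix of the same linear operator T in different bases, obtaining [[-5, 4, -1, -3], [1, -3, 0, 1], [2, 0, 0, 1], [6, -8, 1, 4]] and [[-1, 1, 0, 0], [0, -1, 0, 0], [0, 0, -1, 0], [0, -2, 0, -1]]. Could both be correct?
No.

Both have characteristic polynomial (x + 1)^4 and minimal polynomial (x + 1)^2. But rank(A + I) = 2 for A while rank(B + I) = 1 for B, so the number of Jordan blocks at λ = -1 differs. A and B are not similar.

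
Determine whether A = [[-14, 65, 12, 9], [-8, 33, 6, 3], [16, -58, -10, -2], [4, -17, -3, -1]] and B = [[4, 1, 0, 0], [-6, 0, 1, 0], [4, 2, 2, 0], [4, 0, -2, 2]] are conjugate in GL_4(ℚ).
Two matrices over a field are similar if and only if they have the same invariant factors.

Both A and B have characteristic polynomial (x - 2)^4 and minimal polynomial (x - 2)^3. Computing further, both have invariant factors x - 2, (x - 2)^3. Hence A and B are similar.

Yes.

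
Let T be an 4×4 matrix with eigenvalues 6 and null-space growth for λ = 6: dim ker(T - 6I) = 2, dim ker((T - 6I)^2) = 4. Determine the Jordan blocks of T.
Jordan blocks: (6, 2), (6, 2)

λ = 6: successive nullity increments [2, 2] count blocks of size ≥ k; block sizes are [2, 2].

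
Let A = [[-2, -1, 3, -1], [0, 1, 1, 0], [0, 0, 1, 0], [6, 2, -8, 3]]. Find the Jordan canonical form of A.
J = [[0, 0, 0, 0], [0, 1, 1, 0], [0, 0, 1, 0], [0, 0, 0, 1]]

The characteristic polynomial is det(xI - A) = x(x - 1)^3, so the eigenvalues are 0 (algebraic multiplicity 1), 1 (algebraic multiplicity 3).

For λ = 0: algebraic multiplicity 1 gives one 1×1 block.

For λ = 1: rank(A - I) = 2, rank((A - I)^2) = 1. The eigenspace has dimension 4 - 2 = 2, so there are 2 Jordan blocks; the rank sequence gives block sizes [2, 1].

Assembling the blocks gives the Jordan form J above.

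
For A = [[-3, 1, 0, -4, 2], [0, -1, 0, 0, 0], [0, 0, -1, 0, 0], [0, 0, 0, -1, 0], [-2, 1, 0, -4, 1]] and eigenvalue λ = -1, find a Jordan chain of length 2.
v_1 = [[0, 1, 0, 0, 0]]^T, v_2 = [[1, 0, 0, 0, 1]]^T

We seek v_1 ∈ ker((A + I)^2) \ ker(A + I), then set v_{i+1} = (A + I) v_i.

One such chain is v_1 = [[0, 1, 0, 0, 0]]^T, v_2 = [[1, 0, 0, 0, 1]]^T. Check: (A + I) v_2 = [[0, 0, 0, 0, 0]]^T = 0.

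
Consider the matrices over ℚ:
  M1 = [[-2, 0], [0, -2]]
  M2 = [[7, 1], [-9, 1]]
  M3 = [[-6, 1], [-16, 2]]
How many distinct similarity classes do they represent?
3 classes: {M1}, {M2}, {M3}

Characteristic polynomials: χ_{M1} = (x + 2)^2, χ_{M2} = (x - 4)^2, χ_{M3} = (x + 2)^2.

{M1}: invariant factors x + 2, x + 2.

{M2}: invariant factors (x - 4)^2.

{M3}: invariant factors (x + 2)^2.

Matrices are similar if and only if their invariant-factor lists agree; the partition into similarity classes is {M1}, {M2}, {M3}.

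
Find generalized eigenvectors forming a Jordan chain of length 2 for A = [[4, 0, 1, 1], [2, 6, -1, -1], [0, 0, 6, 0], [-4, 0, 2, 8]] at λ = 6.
v_1 = [[-1, 1, 1, -2]]^T, v_2 = [[1, -1, 0, 2]]^T

We seek v_1 ∈ ker((A - 6I)^2) \ ker(A - 6I), then set v_{i+1} = (A - 6I) v_i.

One such chain is v_1 = [[-1, 1, 1, -2]]^T, v_2 = [[1, -1, 0, 2]]^T. Check: (A - 6I) v_2 = [[0, 0, 0, 0]]^T = 0.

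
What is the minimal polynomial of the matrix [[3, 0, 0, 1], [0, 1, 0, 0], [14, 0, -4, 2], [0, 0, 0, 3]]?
The characteristic polynomial factors as (x - 3)^2(x - 1)(x + 4). The minimal polynomial is ∏(x - λ)^{k_λ} where k_λ is the size of the largest Jordan block at λ.

For λ = -4: rank(A + 4I) = 3, and the largest Jordan block has size 1 (the smallest k with rank((A + 4I)^k) = rank((A + 4I)^(k+1))).
For λ = 1: rank(A - I) = 3, and the largest Jordan block has size 1 (the smallest k with rank((A - I)^k) = rank((A - I)^(k+1))).
For λ = 3: rank(A - 3I) = 3, and the largest Jordan block has size 2 (the smallest k with rank((A - 3I)^k) = rank((A - 3I)^(k+1))).

So m_A(x) = (x - 3)^2(x - 1)(x + 4).

m_A(x) = (x - 3)^2(x - 1)(x + 4)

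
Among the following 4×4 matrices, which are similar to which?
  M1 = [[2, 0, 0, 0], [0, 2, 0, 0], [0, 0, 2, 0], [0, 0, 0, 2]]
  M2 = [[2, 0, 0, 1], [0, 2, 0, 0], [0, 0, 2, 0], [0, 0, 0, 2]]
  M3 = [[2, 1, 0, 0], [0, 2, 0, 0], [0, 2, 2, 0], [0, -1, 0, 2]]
Characteristic polynomials: χ_{M1} = (x - 2)^4, χ_{M2} = (x - 2)^4, χ_{M3} = (x - 2)^4.

{M1}: invariant factors x - 2, x - 2, x - 2, x - 2.

{M2, M3}: invariant factors x - 2, x - 2, (x - 2)^2.

Matrices are similar if and only if their invariant-factor lists agree; the partition into similarity classes is {M1}, {M2, M3}.

2 classes: {M1}, {M2, M3}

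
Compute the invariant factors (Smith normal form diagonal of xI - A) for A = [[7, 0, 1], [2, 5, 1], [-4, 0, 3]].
The Jordan structure of A has elementary divisors (x - 5)^2, (x - 5). Arranging the block sizes at each eigenvalue in decreasing order and taking row products gives the invariant factors.

Invariant factors (smallest first, each dividing the next): x - 5, (x - 5)^2.

Check: the last factor (x - 5)^2 is the minimal polynomial, and the product (x - 5)^3 is the characteristic polynomial.

x - 5, (x - 5)^2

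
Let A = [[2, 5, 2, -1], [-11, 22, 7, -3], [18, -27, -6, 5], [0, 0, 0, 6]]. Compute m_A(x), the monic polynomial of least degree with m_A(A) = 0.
m_A(x) = (x - 6)^3

The characteristic polynomial factors as (x - 6)^4. The minimal polynomial is ∏(x - λ)^{k_λ} where k_λ is the size of the largest Jordan block at λ.

For λ = 6: rank(A - 6I) = 2, and the largest Jordan block has size 3 (the smallest k with rank((A - 6I)^k) = rank((A - 6I)^(k+1))).

So m_A(x) = (x - 6)^3.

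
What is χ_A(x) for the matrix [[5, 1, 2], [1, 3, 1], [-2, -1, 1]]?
χ_A(x) = (x - 3)^3

xI - A = [[x - 5, -1, -2], [-1, x - 3, -1], [2, 1, x - 1]].

Expanding det(xI - A) along the first row:
det(xI - A) = + (x - 5)·det([[x - 3, -1], [1, x - 1]]) - (-1)·det([[-1, -1], [2, x - 1]]) + (-2)·det([[-1, x - 3], [2, 1]]).

Evaluating gives χ_A(x) = x^3 - 9x^2 + 27x - 27 = (x - 3)^3.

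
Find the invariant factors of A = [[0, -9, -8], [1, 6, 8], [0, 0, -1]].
(x - 3)^2(x + 1)

The Jordan structure of A has elementary divisors (x + 1), (x - 3)^2. Arranging the block sizes at each eigenvalue in decreasing order and taking row products gives the invariant factors.

Invariant factors (smallest first, each dividing the next): (x - 3)^2(x + 1).

Check: the last factor (x - 3)^2(x + 1) is the minimal polynomial, and the product (x - 3)^2(x + 1) is the characteristic polynomial.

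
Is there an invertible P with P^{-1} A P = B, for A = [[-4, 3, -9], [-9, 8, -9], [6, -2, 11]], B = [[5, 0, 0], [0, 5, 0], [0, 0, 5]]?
Both have characteristic polynomial (x - 5)^3, but the minimal polynomial of A is (x - 5)^2 while the minimal polynomial of B is x - 5. The minimal polynomial is a similarity invariant, so A and B are not similar.

No.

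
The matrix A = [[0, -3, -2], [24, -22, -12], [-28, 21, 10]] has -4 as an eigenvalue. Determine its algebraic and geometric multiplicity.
The characteristic polynomial is (x + 4)^3, so the factor x + 4 appears with exponent 3: the algebraic multiplicity is 3.

rank(A + 4I) = 1, so the eigenspace has dimension 3 - 1 = 2: the geometric multiplicity is 2.

Since 2 < 3, A is not diagonalizable.

algebraic multiplicity 3, geometric multiplicity 2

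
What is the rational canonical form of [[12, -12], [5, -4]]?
The invariant factors of A (the non-unit diagonal entries of the Smith normal form of xI - A over ℚ[x]) are (x - 6)(x - 2), each dividing the next. The characteristic polynomial is their product, (x - 6)(x - 2).

The rational canonical form is the block-diagonal matrix of companion matrices C(f_i):
R = [[0, -12], [1, 8]].

R = [[0, -12], [1, 8]]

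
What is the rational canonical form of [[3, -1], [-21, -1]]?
R = [[0, 24], [1, 2]]

The invariant factors of A (the non-unit diagonal entries of the Smith normal form of xI - A over ℚ[x]) are (x - 6)(x + 4), each dividing the next. The characteristic polynomial is their product, (x - 6)(x + 4).

The rational canonical form is the block-diagonal matrix of companion matrices C(f_i):
R = [[0, 24], [1, 2]].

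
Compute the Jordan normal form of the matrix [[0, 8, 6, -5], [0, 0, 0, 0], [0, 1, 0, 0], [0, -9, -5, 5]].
The characteristic polynomial is det(xI - A) = x^3(x - 5), so the eigenvalues are 0 (algebraic multiplicity 3), 5 (algebraic multiplicity 1).

For λ = 0: rank(A) = 3, rank(A^2) = 2, rank(A^3) = 1. The eigenspace has dimension 4 - 3 = 1, so there is 1 Jordan block; the rank sequence gives block sizes [3].

For λ = 5: algebraic multiplicity 1 gives one 1×1 block.

Assembling the blocks gives the Jordan form J above.

J = [[0, 1, 0, 0], [0, 0, 1, 0], [0, 0, 0, 0], [0, 0, 0, 5]]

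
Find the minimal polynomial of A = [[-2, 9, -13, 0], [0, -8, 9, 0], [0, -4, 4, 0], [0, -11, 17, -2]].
The characteristic polynomial factors as (x + 2)^4. The minimal polynomial is ∏(x - λ)^{k_λ} where k_λ is the size of the largest Jordan block at λ.

For λ = -2: rank(A + 2I) = 2, and the largest Jordan block has size 3 (the smallest k with rank((A + 2I)^k) = rank((A + 2I)^(k+1))).

So m_A(x) = (x + 2)^3.

m_A(x) = (x + 2)^3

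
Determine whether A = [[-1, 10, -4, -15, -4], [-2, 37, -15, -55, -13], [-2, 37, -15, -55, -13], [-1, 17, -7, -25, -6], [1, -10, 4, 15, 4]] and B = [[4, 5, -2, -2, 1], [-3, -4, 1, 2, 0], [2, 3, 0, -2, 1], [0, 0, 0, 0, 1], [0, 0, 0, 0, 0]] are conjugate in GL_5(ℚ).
Yes.

Two matrices over a field are similar if and only if they have the same invariant factors.

Both A and B have characteristic polynomial x^5 and minimal polynomial x^3. Computing further, both have invariant factors x^2, x^3. Hence A and B are similar.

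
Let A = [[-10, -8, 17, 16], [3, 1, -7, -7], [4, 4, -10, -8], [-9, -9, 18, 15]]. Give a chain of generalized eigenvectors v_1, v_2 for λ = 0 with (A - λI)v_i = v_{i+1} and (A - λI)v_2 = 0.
v_1 = [[-4, 3, 3, -4]]^T, v_2 = [[3, -2, -2, 3]]^T

We seek v_1 ∈ ker(A^2) \ ker(A), then set v_{i+1} = A v_i.

One such chain is v_1 = [[-4, 3, 3, -4]]^T, v_2 = [[3, -2, -2, 3]]^T. Check: A v_2 = [[0, 0, 0, 0]]^T = 0.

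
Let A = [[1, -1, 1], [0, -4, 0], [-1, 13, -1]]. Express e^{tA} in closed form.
A has Jordan form J = [[-4, 0, 0], [0, 0, 1], [0, 0, 0]] with A = PJP^{-1}, so e^{tA} = P e^{tJ} P^{-1}.

For a Jordan block J_k(λ), e^{tJ_k(λ)} = e^{λt} · (I + tN + t^2 N^2/2! + ... + t^{k-1} N^{k-1}/(k-1)!) where N is the nilpotent superdiagonal part.

Assembling the blocks and conjugating back gives the entries of e^{tA} as shown above.

e^{tA} = [[t + 1, 3*t - 1 + e^{-4*t}, t], [0, e^{-4*t}, 0], [-t, -3*t + 4 - 4*e^{-4*t}, 1 - t]]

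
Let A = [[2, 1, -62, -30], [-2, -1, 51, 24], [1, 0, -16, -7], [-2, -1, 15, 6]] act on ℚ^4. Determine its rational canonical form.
R = [[0, 0, 0, 18], [1, 0, 0, -15], [0, 1, 0, -25], [0, 0, 1, -9]]

The invariant factors of A (the non-unit diagonal entries of the Smith normal form of xI - A over ℚ[x]) are (x + 3)^2(x^2 + 3x - 2), each dividing the next. The characteristic polynomial is their product, (x + 3)^2(x^2 + 3x - 2).

The rational canonical form is the block-diagonal matrix of companion matrices C(f_i):
R = [[0, 0, 0, 18], [1, 0, 0, -15], [0, 1, 0, -25], [0, 0, 1, -9]].

Note the characteristic polynomial does not split into linear factors over ℚ, so A has no Jordan form over ℚ; the rational canonical form exists over any field.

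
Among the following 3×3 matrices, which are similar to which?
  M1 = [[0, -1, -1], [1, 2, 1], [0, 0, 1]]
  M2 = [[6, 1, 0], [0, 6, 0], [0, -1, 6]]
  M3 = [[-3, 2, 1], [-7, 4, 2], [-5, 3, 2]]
3 classes: {M1}, {M2}, {M3}

Characteristic polynomials: χ_{M1} = (x - 1)^3, χ_{M2} = (x - 6)^3, χ_{M3} = (x - 1)^3.

{M1}: invariant factors x - 1, (x - 1)^2.

{M2}: invariant factors x - 6, (x - 6)^2.

{M3}: invariant factors (x - 1)^3.

Matrices are similar if and only if their invariant-factor lists agree; the partition into similarity classes is {M1}, {M2}, {M3}.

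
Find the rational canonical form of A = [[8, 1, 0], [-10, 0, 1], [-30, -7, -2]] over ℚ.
R = [[0, 0, 6], [1, 0, -1], [0, 1, 6]]

The invariant factors of A (the non-unit diagonal entries of the Smith normal form of xI - A over ℚ[x]) are (x - 6)(x^2 + 1), each dividing the next. The characteristic polynomial is their product, (x - 6)(x^2 + 1).

The rational canonical form is the block-diagonal matrix of companion matrices C(f_i):
R = [[0, 0, 6], [1, 0, -1], [0, 1, 6]].

Note the characteristic polynomial does not split into linear factors over ℚ, so A has no Jordan form over ℚ; the rational canonical form exists over any field.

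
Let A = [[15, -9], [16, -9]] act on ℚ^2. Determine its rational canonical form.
The invariant factors of A (the non-unit diagonal entries of the Smith normal form of xI - A over ℚ[x]) are (x - 3)^2, each dividing the next. The characteristic polynomial is their product, (x - 3)^2.

The rational canonical form is the block-diagonal matrix of companion matrices C(f_i):
R = [[0, -9], [1, 6]].

R = [[0, -9], [1, 6]]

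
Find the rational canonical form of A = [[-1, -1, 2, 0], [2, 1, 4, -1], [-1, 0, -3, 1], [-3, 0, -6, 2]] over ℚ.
The invariant factors of A (the non-unit diagonal entries of the Smith normal form of xI - A over ℚ[x]) are (x + 1)(x^3 + 3x - 3), each dividing the next. The characteristic polynomial is their product, (x + 1)(x^3 + 3x - 3).

The rational canonical form is the block-diagonal matrix of companion matrices C(f_i):
R = [[0, 0, 0, 3], [1, 0, 0, 0], [0, 1, 0, -3], [0, 0, 1, -1]].

Note the characteristic polynomial does not split into linear factors over ℚ, so A has no Jordan form over ℚ; the rational canonical form exists over any field.

R = [[0, 0, 0, 3], [1, 0, 0, 0], [0, 1, 0, -3], [0, 0, 1, -1]]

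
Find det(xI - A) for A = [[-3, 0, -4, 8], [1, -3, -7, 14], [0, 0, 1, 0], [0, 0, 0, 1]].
χ_A(x) = (x - 1)^2(x + 3)^2

xI - A = [[x + 3, 0, 4, -8], [-1, x + 3, 7, -14], [0, 0, x - 1, 0], [0, 0, 0, x - 1]].

Expanding det(xI - A) along the first row:
det(xI - A) = + (x + 3)·det([[x + 3, 7, -14], [0, x - 1, 0], [0, 0, x - 1]]) - (0)·det([[-1, 7, -14], [0, x - 1, 0], [0, 0, x - 1]]) + (4)·det([[-1, x + 3, -14], [0, 0, 0], [0, 0, x - 1]]) - (-8)·det([[-1, x + 3, 7], [0, 0, x - 1], [0, 0, 0]]).

Evaluating gives χ_A(x) = x^4 + 4x^3 - 2x^2 - 12x + 9 = (x - 1)^2(x + 3)^2.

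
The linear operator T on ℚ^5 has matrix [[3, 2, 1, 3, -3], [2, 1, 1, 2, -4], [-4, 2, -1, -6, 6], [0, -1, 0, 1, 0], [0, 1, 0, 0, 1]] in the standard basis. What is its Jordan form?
The characteristic polynomial is det(xI - A) = (x - 1)^5, so the eigenvalues are 1 (algebraic multiplicity 5).

For λ = 1: rank(A - I) = 3, rank((A - I)^2) = 1, rank((A - I)^3) = 0. The eigenspace has dimension 5 - 3 = 2, so there are 2 Jordan blocks; the rank sequence gives block sizes [3, 2].

Assembling the blocks gives the Jordan form J above.

J = [[1, 1, 0, 0, 0], [0, 1, 1, 0, 0], [0, 0, 1, 0, 0], [0, 0, 0, 1, 1], [0, 0, 0, 0, 1]]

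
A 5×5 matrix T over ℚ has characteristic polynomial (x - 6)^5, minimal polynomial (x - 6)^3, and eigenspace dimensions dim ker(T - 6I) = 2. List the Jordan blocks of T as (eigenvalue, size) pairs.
Jordan blocks: (6, 3), (6, 2)

λ = 6: algebraic multiplicity 5 (exponent in χ_T), largest block size 3 (exponent in m_T), 2 blocks (geometric multiplicity). These force block sizes [3, 2].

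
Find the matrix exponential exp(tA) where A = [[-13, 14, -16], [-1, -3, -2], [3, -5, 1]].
e^{tA} = [[(t^2 - 8*t + 1)*e^{-5*t}, 2*t*(7 - t)*e^{-5*t}, 2*t*(t - 8)*e^{-5*t}], [-t*e^{-5*t}, (2*t + 1)*e^{-5*t}, -2*t*e^{-5*t}], [t*(6 - t)*e^{-5*t}/2, t*(t - 5)*e^{-5*t}, (-t^2 + 6*t + 1)*e^{-5*t}]]

A has Jordan form J = [[-5, 1, 0], [0, -5, 1], [0, 0, -5]] with A = PJP^{-1}, so e^{tA} = P e^{tJ} P^{-1}.

For a Jordan block J_k(λ), e^{tJ_k(λ)} = e^{λt} · (I + tN + t^2 N^2/2! + ... + t^{k-1} N^{k-1}/(k-1)!) where N is the nilpotent superdiagonal part.

Assembling the blocks and conjugating back gives the entries of e^{tA} as shown above.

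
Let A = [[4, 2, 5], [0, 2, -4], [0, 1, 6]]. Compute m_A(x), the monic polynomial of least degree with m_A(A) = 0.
The characteristic polynomial factors as (x - 4)^3. The minimal polynomial is ∏(x - λ)^{k_λ} where k_λ is the size of the largest Jordan block at λ.

For λ = 4: rank(A - 4I) = 2, and the largest Jordan block has size 3 (the smallest k with rank((A - 4I)^k) = rank((A - 4I)^(k+1))).

So m_A(x) = (x - 4)^3.

m_A(x) = (x - 4)^3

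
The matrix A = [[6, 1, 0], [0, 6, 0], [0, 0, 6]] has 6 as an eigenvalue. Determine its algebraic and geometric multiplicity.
algebraic multiplicity 3, geometric multiplicity 2

The characteristic polynomial is (x - 6)^3, so the factor x - 6 appears with exponent 3: the algebraic multiplicity is 3.

rank(A - 6I) = 1, so the eigenspace has dimension 3 - 1 = 2: the geometric multiplicity is 2.

Since 2 < 3, A is not diagonalizable.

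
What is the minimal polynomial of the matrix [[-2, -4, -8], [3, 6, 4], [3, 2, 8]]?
The characteristic polynomial factors as (x - 4)^3. The minimal polynomial is ∏(x - λ)^{k_λ} where k_λ is the size of the largest Jordan block at λ.

For λ = 4: rank(A - 4I) = 1, and the largest Jordan block has size 2 (the smallest k with rank((A - 4I)^k) = rank((A - 4I)^(k+1))).

So m_A(x) = (x - 4)^2.

m_A(x) = (x - 4)^2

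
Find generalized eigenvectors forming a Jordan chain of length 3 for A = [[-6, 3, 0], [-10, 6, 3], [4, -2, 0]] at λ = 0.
v_1 = [[-1, -2, 1]]^T, v_2 = [[0, 1, 0]]^T, v_3 = [[3, 6, -2]]^T

We seek v_1 ∈ ker(A^3) \ ker(A^2), then set v_{i+1} = A v_i.

One such chain is v_1 = [[-1, -2, 1]]^T, v_2 = [[0, 1, 0]]^T, v_3 = [[3, 6, -2]]^T. Check: A v_3 = [[0, 0, 0]]^T = 0.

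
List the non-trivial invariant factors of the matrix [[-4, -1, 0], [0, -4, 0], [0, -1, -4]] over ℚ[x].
The Jordan structure of A has elementary divisors (x + 4)^2, (x + 4). Arranging the block sizes at each eigenvalue in decreasing order and taking row products gives the invariant factors.

Invariant factors (smallest first, each dividing the next): x + 4, (x + 4)^2.

Check: the last factor (x + 4)^2 is the minimal polynomial, and the product (x + 4)^3 is the characteristic polynomial.

x + 4, (x + 4)^2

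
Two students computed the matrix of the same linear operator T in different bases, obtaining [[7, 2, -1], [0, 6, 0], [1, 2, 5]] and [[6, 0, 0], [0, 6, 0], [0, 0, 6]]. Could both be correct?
No.

Both have characteristic polynomial (x - 6)^3, but the minimal polynomial of A is (x - 6)^2 while the minimal polynomial of B is x - 6. The minimal polynomial is a similarity invariant, so A and B are not similar.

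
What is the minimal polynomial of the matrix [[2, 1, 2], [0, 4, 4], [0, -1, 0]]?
The characteristic polynomial factors as (x - 2)^3. The minimal polynomial is ∏(x - λ)^{k_λ} where k_λ is the size of the largest Jordan block at λ.

For λ = 2: rank(A - 2I) = 1, and the largest Jordan block has size 2 (the smallest k with rank((A - 2I)^k) = rank((A - 2I)^(k+1))).

So m_A(x) = (x - 2)^2.

m_A(x) = (x - 2)^2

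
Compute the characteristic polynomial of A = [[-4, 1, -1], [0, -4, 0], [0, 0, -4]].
xI - A = [[x + 4, -1, 1], [0, x + 4, 0], [0, 0, x + 4]].

Expanding det(xI - A) along the first row:
det(xI - A) = + (x + 4)·det([[x + 4, 0], [0, x + 4]]) - (-1)·det([[0, 0], [0, x + 4]]) + (1)·det([[0, x + 4], [0, 0]]).

Evaluating gives χ_A(x) = x^3 + 12x^2 + 48x + 64 = (x + 4)^3.

χ_A(x) = (x + 4)^3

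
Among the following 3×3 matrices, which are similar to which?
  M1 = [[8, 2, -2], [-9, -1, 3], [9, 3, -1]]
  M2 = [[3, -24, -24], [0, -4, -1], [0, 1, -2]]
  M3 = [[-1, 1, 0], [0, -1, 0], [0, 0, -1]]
Characteristic polynomials: χ_{M1} = (x - 2)^3, χ_{M2} = (x - 3)(x + 3)^2, χ_{M3} = (x + 1)^3.

{M1}: invariant factors x - 2, (x - 2)^2.

{M2}: invariant factors (x - 3)(x + 3)^2.

{M3}: invariant factors x + 1, (x + 1)^2.

Matrices are similar if and only if their invariant-factor lists agree; the partition into similarity classes is {M1}, {M2}, {M3}.

3 classes: {M1}, {M2}, {M3}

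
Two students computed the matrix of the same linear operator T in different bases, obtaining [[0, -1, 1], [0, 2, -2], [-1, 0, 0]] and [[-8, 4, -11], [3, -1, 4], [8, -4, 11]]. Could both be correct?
Two matrices over a field are similar if and only if they have the same invariant factors.

Both A and B have characteristic polynomial x(x - 1)^2 and minimal polynomial x(x - 1)^2. Computing further, both have invariant factors x(x - 1)^2. Hence A and B are similar.

Yes.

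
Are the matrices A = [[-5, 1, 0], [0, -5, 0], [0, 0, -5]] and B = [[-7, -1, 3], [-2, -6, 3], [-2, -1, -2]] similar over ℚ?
Two matrices over a field are similar if and only if they have the same invariant factors.

Both A and B have characteristic polynomial (x + 5)^3 and minimal polynomial (x + 5)^2. Computing further, both have invariant factors x + 5, (x + 5)^2. Hence A and B are similar.

Yes.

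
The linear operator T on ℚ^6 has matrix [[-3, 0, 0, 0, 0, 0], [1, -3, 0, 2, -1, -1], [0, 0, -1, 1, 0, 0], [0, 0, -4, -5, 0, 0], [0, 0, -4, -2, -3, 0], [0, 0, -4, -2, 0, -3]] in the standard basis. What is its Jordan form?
The characteristic polynomial is det(xI - A) = (x + 3)^6, so the eigenvalues are -3 (algebraic multiplicity 6).

For λ = -3: rank(A + 3I) = 2, rank((A + 3I)^2) = 0. The eigenspace has dimension 6 - 2 = 4, so there are 4 Jordan blocks; the rank sequence gives block sizes [2, 2, 1, 1].

Assembling the blocks gives the Jordan form J above.

J = [[-3, 1, 0, 0, 0, 0], [0, -3, 0, 0, 0, 0], [0, 0, -3, 1, 0, 0], [0, 0, 0, -3, 0, 0], [0, 0, 0, 0, -3, 0], [0, 0, 0, 0, 0, -3]]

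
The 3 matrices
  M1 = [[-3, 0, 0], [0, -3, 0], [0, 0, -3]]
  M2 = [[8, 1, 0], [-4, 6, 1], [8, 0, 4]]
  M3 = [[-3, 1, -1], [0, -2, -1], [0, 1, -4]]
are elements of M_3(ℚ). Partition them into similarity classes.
3 classes: {M1}, {M2}, {M3}

Characteristic polynomials: χ_{M1} = (x + 3)^3, χ_{M2} = (x - 6)^3, χ_{M3} = (x + 3)^3.

{M1}: invariant factors x + 3, x + 3, x + 3.

{M2}: invariant factors (x - 6)^3.

{M3}: invariant factors x + 3, (x + 3)^2.

Matrices are similar if and only if their invariant-factor lists agree; the partition into similarity classes is {M1}, {M2}, {M3}.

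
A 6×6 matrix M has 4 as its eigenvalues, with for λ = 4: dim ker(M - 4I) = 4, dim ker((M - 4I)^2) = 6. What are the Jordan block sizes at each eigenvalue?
λ = 4: successive nullity increments [4, 2] count blocks of size ≥ k; block sizes are [2, 2, 1, 1].

Jordan blocks: (4, 2), (4, 2), (4, 1), (4, 1)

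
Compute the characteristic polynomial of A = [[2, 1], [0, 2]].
xI - A = [[x - 2, -1], [0, x - 2]].

Expanding det(xI - A) along the first row:
det(xI - A) = + (x - 2)·det([[x - 2]]) - (-1)·det([[0]]).

Evaluating gives χ_A(x) = x^2 - 4x + 4 = (x - 2)^2.

χ_A(x) = (x - 2)^2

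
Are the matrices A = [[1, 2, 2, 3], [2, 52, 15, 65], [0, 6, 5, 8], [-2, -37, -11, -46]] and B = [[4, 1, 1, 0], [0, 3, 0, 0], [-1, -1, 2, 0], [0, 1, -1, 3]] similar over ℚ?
Yes.

Two matrices over a field are similar if and only if they have the same invariant factors.

Both A and B have characteristic polynomial (x - 3)^4 and minimal polynomial (x - 3)^3. Computing further, both have invariant factors x - 3, (x - 3)^3. Hence A and B are similar.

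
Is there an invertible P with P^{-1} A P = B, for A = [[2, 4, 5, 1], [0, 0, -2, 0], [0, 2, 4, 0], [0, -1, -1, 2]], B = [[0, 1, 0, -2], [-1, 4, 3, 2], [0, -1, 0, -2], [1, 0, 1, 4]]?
Two matrices over a field are similar if and only if they have the same invariant factors.

Both A and B have characteristic polynomial (x - 2)^4 and minimal polynomial (x - 2)^3. Computing further, both have invariant factors x - 2, (x - 2)^3. Hence A and B are similar.

Yes.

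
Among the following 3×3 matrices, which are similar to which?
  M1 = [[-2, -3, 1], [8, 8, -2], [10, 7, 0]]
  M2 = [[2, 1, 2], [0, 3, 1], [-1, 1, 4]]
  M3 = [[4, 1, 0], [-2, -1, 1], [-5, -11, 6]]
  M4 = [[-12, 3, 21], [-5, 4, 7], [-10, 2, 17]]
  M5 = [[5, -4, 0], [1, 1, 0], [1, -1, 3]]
Characteristic polynomials: χ_{M1} = (x - 2)^3, χ_{M2} = (x - 3)^3, χ_{M3} = (x - 3)^3, χ_{M4} = (x - 3)^3, χ_{M5} = (x - 3)^3.

{M1}: invariant factors (x - 2)^3.

{M2, M3, M5}: invariant factors (x - 3)^3.

{M4}: invariant factors x - 3, (x - 3)^2.

Matrices are similar if and only if their invariant-factor lists agree; the partition into similarity classes is {M1}, {M2, M3, M5}, {M4}.

3 classes: {M1}, {M2, M3, M5}, {M4}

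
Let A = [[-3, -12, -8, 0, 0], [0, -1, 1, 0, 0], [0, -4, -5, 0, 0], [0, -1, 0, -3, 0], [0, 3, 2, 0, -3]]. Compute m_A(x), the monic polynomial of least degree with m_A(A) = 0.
m_A(x) = (x + 3)^3

The characteristic polynomial factors as (x + 3)^5. The minimal polynomial is ∏(x - λ)^{k_λ} where k_λ is the size of the largest Jordan block at λ.

For λ = -3: rank(A + 3I) = 2, and the largest Jordan block has size 3 (the smallest k with rank((A + 3I)^k) = rank((A + 3I)^(k+1))).

So m_A(x) = (x + 3)^3.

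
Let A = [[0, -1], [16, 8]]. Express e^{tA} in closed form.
A has Jordan form J = [[4, 1], [0, 4]] with A = PJP^{-1}, so e^{tA} = P e^{tJ} P^{-1}.

For a Jordan block J_k(λ), e^{tJ_k(λ)} = e^{λt} · (I + tN + t^2 N^2/2! + ... + t^{k-1} N^{k-1}/(k-1)!) where N is the nilpotent superdiagonal part.

Assembling the blocks and conjugating back gives the entries of e^{tA} as shown above.

e^{tA} = [[(1 - 4*t)*e^{4*t}, -t*e^{4*t}], [16*t*e^{4*t}, (4*t + 1)*e^{4*t}]]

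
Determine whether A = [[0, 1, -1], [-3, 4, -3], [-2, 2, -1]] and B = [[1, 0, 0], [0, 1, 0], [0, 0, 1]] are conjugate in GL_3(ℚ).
No.

Both have characteristic polynomial (x - 1)^3, but the minimal polynomial of A is (x - 1)^2 while the minimal polynomial of B is x - 1. The minimal polynomial is a similarity invariant, so A and B are not similar.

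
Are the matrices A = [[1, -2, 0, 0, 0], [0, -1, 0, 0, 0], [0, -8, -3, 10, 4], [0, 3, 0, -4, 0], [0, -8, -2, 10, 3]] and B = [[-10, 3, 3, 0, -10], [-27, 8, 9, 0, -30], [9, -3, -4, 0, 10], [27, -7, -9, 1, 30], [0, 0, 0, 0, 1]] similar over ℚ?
Two matrices over a field are similar if and only if they have the same invariant factors.

Both A and B have characteristic polynomial (x - 1)^2(x + 1)^2(x + 4) and minimal polynomial (x - 1)(x + 1)(x + 4). Computing further, both have invariant factors (x - 1)(x + 1), (x - 1)(x + 1)(x + 4). Hence A and B are similar.

Yes.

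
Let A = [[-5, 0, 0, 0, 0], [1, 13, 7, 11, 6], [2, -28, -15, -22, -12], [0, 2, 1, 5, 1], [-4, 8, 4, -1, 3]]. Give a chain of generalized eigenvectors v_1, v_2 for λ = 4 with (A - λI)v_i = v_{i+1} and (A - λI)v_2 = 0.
v_1 = [[0, 1, -2, 0, 1]]^T, v_2 = [[0, 1, -2, 1, -1]]^T

We seek v_1 ∈ ker((A - 4I)^2) \ ker(A - 4I), then set v_{i+1} = (A - 4I) v_i.

One such chain is v_1 = [[0, 1, -2, 0, 1]]^T, v_2 = [[0, 1, -2, 1, -1]]^T. Check: (A - 4I) v_2 = [[0, 0, 0, 0, 0]]^T = 0.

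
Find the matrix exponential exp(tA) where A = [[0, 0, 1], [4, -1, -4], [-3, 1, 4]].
A has Jordan form J = [[1, 1, 0], [0, 1, 1], [0, 0, 1]] with A = PJP^{-1}, so e^{tA} = P e^{tJ} P^{-1}.

For a Jordan block J_k(λ), e^{tJ_k(λ)} = e^{λt} · (I + tN + t^2 N^2/2! + ... + t^{k-1} N^{k-1}/(k-1)!) where N is the nilpotent superdiagonal part.

Assembling the blocks and conjugating back gives the entries of e^{tA} as shown above.

e^{tA} = [[(-t^2 - t + 1)*e^{t}, t^2*e^{t}/2, t*(t + 1)*e^{t}], [4*t*e^{t}, (1 - 2*t)*e^{t}, -4*t*e^{t}], [t*(-t - 3)*e^{t}, t*(t + 2)*e^{t}/2, (t^2 + 3*t + 1)*e^{t}]]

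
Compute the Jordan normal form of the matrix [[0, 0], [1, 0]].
J = [[0, 1], [0, 0]]

The characteristic polynomial is det(xI - A) = x^2, so the eigenvalues are 0 (algebraic multiplicity 2).

For λ = 0: rank(A) = 1, rank(A^2) = 0. The eigenspace has dimension 2 - 1 = 1, so there is 1 Jordan block; the rank sequence gives block sizes [2].

Assembling the blocks gives the Jordan form J above.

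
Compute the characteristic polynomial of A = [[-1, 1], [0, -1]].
xI - A = [[x + 1, -1], [0, x + 1]].

Expanding det(xI - A) along the first row:
det(xI - A) = + (x + 1)·det([[x + 1]]) - (-1)·det([[0]]).

Evaluating gives χ_A(x) = x^2 + 2x + 1 = (x + 1)^2.

χ_A(x) = (x + 1)^2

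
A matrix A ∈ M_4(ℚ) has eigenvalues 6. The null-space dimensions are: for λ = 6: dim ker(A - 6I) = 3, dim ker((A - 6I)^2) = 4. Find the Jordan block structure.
λ = 6: successive nullity increments [3, 1] count blocks of size ≥ k; block sizes are [2, 1, 1].

Jordan blocks: (6, 2), (6, 1), (6, 1)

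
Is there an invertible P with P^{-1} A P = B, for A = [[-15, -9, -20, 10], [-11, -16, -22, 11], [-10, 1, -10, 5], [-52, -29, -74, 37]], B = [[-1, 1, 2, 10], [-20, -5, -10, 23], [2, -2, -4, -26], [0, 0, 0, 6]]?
Two matrices over a field are similar if and only if they have the same invariant factors.

Both A and B have characteristic polynomial x(x - 6)(x + 5)^2 and minimal polynomial x(x - 6)(x + 5)^2. Computing further, both have invariant factors x(x - 6)(x + 5)^2. Hence A and B are similar.

Yes.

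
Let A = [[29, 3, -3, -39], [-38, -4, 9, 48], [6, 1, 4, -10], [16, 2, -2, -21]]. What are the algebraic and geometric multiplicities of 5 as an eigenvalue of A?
The characteristic polynomial is (x - 5)^2(x + 1)^2, so the factor x - 5 appears with exponent 2: the algebraic multiplicity is 2.

rank(A - 5I) = 3, so the eigenspace has dimension 4 - 3 = 1: the geometric multiplicity is 1.

Since 1 < 2, A is not diagonalizable.

algebraic multiplicity 2, geometric multiplicity 1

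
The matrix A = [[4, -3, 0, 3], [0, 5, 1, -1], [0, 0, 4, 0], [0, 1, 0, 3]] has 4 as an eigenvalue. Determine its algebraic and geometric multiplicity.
The characteristic polynomial is (x - 4)^4, so the factor x - 4 appears with exponent 4: the algebraic multiplicity is 4.

rank(A - 4I) = 2, so the eigenspace has dimension 4 - 2 = 2: the geometric multiplicity is 2.

Since 2 < 4, A is not diagonalizable.

algebraic multiplicity 4, geometric multiplicity 2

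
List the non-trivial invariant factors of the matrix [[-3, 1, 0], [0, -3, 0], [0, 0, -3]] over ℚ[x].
x + 3, (x + 3)^2

The Jordan structure of A has elementary divisors (x + 3)^2, (x + 3). Arranging the block sizes at each eigenvalue in decreasing order and taking row products gives the invariant factors.

Invariant factors (smallest first, each dividing the next): x + 3, (x + 3)^2.

Check: the last factor (x + 3)^2 is the minimal polynomial, and the product (x + 3)^3 is the characteristic polynomial.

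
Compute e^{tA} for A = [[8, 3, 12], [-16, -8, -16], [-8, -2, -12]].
e^{tA} = [[(12*t + 1)*e^{-4*t}, 3*t*e^{-4*t}, 12*t*e^{-4*t}], [-16*t*e^{-4*t}, (1 - 4*t)*e^{-4*t}, -16*t*e^{-4*t}], [-8*t*e^{-4*t}, -2*t*e^{-4*t}, (1 - 8*t)*e^{-4*t}]]

A has Jordan form J = [[-4, 1, 0], [0, -4, 0], [0, 0, -4]] with A = PJP^{-1}, so e^{tA} = P e^{tJ} P^{-1}.

For a Jordan block J_k(λ), e^{tJ_k(λ)} = e^{λt} · (I + tN + t^2 N^2/2! + ... + t^{k-1} N^{k-1}/(k-1)!) where N is the nilpotent superdiagonal part.

Assembling the blocks and conjugating back gives the entries of e^{tA} as shown above.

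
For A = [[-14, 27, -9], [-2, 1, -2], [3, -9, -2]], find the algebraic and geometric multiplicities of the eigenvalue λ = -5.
algebraic multiplicity 3, geometric multiplicity 2

The characteristic polynomial is (x + 5)^3, so the factor x + 5 appears with exponent 3: the algebraic multiplicity is 3.

rank(A + 5I) = 1, so the eigenspace has dimension 3 - 1 = 2: the geometric multiplicity is 2.

Since 2 < 3, A is not diagonalizable.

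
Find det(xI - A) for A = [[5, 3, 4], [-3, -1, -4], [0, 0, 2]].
xI - A = [[x - 5, -3, -4], [3, x + 1, 4], [0, 0, x - 2]].

Expanding det(xI - A) along the first row:
det(xI - A) = + (x - 5)·det([[x + 1, 4], [0, x - 2]]) - (-3)·det([[3, 4], [0, x - 2]]) + (-4)·det([[3, x + 1], [0, 0]]).

Evaluating gives χ_A(x) = x^3 - 6x^2 + 12x - 8 = (x - 2)^3.

χ_A(x) = (x - 2)^3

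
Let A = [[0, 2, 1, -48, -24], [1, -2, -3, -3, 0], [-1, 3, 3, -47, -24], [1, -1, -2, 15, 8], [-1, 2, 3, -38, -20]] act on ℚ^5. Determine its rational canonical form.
The invariant factors of A (the non-unit diagonal entries of the Smith normal form of xI - A over ℚ[x]) are (x + 2)^2(x^3 - 4x - 2), each dividing the next. The characteristic polynomial is their product, (x + 2)^2(x^3 - 4x - 2).

The rational canonical form is the block-diagonal matrix of companion matrices C(f_i):
R = [[0, 0, 0, 0, 8], [1, 0, 0, 0, 24], [0, 1, 0, 0, 18], [0, 0, 1, 0, 0], [0, 0, 0, 1, -4]].

Note the characteristic polynomial does not split into linear factors over ℚ, so A has no Jordan form over ℚ; the rational canonical form exists over any field.

R = [[0, 0, 0, 0, 8], [1, 0, 0, 0, 24], [0, 1, 0, 0, 18], [0, 0, 1, 0, 0], [0, 0, 0, 1, -4]]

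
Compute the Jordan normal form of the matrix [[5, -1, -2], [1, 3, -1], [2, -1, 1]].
J = [[3, 1, 0], [0, 3, 1], [0, 0, 3]]

The characteristic polynomial is det(xI - A) = (x - 3)^3, so the eigenvalues are 3 (algebraic multiplicity 3).

For λ = 3: rank(A - 3I) = 2, rank((A - 3I)^2) = 1, rank((A - 3I)^3) = 0. The eigenspace has dimension 3 - 2 = 1, so there is 1 Jordan block; the rank sequence gives block sizes [3].

Assembling the blocks gives the Jordan form J above.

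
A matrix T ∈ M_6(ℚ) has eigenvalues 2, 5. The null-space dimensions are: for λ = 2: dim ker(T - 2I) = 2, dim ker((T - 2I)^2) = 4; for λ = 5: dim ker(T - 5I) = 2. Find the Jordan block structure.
λ = 2: successive nullity increments [2, 2] count blocks of size ≥ k; block sizes are [2, 2].
λ = 5: successive nullity increments [2] count blocks of size ≥ k; block sizes are [1, 1].

Jordan blocks: (2, 2), (2, 2), (5, 1), (5, 1)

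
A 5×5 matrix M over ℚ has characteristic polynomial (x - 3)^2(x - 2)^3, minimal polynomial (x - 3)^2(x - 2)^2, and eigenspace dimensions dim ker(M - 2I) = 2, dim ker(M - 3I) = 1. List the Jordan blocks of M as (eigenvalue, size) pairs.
Jordan blocks: (2, 2), (2, 1), (3, 2)

λ = 2: algebraic multiplicity 3 (exponent in χ_M), largest block size 2 (exponent in m_M), 2 blocks (geometric multiplicity). These force block sizes [2, 1].
λ = 3: algebraic multiplicity 2 (exponent in χ_M), largest block size 2 (exponent in m_M), 1 block (geometric multiplicity). This forces block sizes [2].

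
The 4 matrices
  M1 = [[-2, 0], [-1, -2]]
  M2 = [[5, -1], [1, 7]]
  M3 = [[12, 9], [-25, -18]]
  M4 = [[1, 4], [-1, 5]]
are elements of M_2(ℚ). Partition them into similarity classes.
4 classes: {M1}, {M2}, {M3}, {M4}

Characteristic polynomials: χ_{M1} = (x + 2)^2, χ_{M2} = (x - 6)^2, χ_{M3} = (x + 3)^2, χ_{M4} = (x - 3)^2.

{M1}: invariant factors (x + 2)^2.

{M2}: invariant factors (x - 6)^2.

{M3}: invariant factors (x + 3)^2.

{M4}: invariant factors (x - 3)^2.

Matrices are similar if and only if their invariant-factor lists agree; the partition into similarity classes is {M1}, {M2}, {M3}, {M4}.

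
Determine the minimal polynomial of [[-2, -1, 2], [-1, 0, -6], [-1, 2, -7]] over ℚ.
The characteristic polynomial factors as (x + 3)^3. The minimal polynomial is ∏(x - λ)^{k_λ} where k_λ is the size of the largest Jordan block at λ.

For λ = -3: rank(A + 3I) = 2, and the largest Jordan block has size 3 (the smallest k with rank((A + 3I)^k) = rank((A + 3I)^(k+1))).

So m_A(x) = (x + 3)^3.

m_A(x) = (x + 3)^3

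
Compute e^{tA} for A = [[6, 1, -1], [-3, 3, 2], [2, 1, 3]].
e^{tA} = [[(-t^2 + 4*t + 2)*e^{4*t}/2, t*e^{4*t}, t*(t - 2)*e^{4*t}/2], [t*(t - 6)*e^{4*t}/2, (1 - t)*e^{4*t}, t*(4 - t)*e^{4*t}/2], [t*(4 - t)*e^{4*t}/2, t*e^{4*t}, (t^2/2 - t + 1)*e^{4*t}]]

A has Jordan form J = [[4, 1, 0], [0, 4, 1], [0, 0, 4]] with A = PJP^{-1}, so e^{tA} = P e^{tJ} P^{-1}.

For a Jordan block J_k(λ), e^{tJ_k(λ)} = e^{λt} · (I + tN + t^2 N^2/2! + ... + t^{k-1} N^{k-1}/(k-1)!) where N is the nilpotent superdiagonal part.

Assembling the blocks and conjugating back gives the entries of e^{tA} as shown above.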